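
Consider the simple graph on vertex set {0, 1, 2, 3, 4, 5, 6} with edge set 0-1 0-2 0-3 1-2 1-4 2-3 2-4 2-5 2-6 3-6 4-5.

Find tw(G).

2

A width-2 tree decomposition is:
Bags: B1 = {1, 2, 4}  B2 = {0, 1, 2}  B3 = {0, 2, 3}  B4 = {2, 4, 5}  B5 = {2, 3, 6}
Tree: B1–B2, B2–B3, B1–B4, B3–B5
Each bag holds 3 vertices, so the decomposition has width 2, which upper-bounds the treewidth. Conversely, {0, 1, 2} is a clique of size 3, and the vertices of any clique must share a bag in every tree decomposition; so some bag has ≥ 3 vertices and tw(G) ≥ 2. Hence tw(G) = 2 exactly.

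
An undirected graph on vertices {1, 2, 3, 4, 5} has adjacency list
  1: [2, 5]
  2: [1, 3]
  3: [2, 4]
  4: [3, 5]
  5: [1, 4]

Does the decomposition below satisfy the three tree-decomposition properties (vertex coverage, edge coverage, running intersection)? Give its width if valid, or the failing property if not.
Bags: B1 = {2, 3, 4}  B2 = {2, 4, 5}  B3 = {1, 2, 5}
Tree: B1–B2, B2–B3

Yes; width 2.

Every vertex of G appears in some bag (union = {1, 2, 3, 4, 5}); every edge is covered by a bag; and for each vertex v the set of bags containing v is connected in the bag tree. The decomposition is therefore valid. The largest bag has 3 vertices, so the width is 2.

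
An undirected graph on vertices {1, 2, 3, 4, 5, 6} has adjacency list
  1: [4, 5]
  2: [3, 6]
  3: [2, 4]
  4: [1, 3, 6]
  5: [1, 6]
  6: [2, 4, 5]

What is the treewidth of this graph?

A width-2 tree decomposition is:
Bags: B1 = {1, 4, 5}  B2 = {4, 5, 6}  B3 = {3, 4, 6}  B4 = {2, 3, 6}
Tree: B1–B2, B2–B3, B3–B4
Every bag has size at most 3, so the width is 3 − 1 = 2 and tw(G) ≤ 2. For the lower bound, G contains the cycle 1–5–6–4–1, so G is not a forest; only forests have treewidth ≤ 1, hence tw(G) ≥ 2. Therefore the treewidth is 2.

2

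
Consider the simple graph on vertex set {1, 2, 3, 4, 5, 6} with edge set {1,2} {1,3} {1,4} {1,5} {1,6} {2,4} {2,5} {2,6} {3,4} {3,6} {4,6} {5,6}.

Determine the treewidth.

A width-3 tree decomposition is:
Bags: B1 = {1, 2, 5, 6}  B2 = {1, 2, 4, 6}  B3 = {1, 3, 4, 6}
Tree: B1–B2, B2–B3
Each bag holds 4 vertices, so the decomposition has width 3, which upper-bounds the treewidth. Conversely, {1, 2, 4, 6} is a clique of size 4, and the vertices of any clique must share a bag in every tree decomposition; so some bag has ≥ 4 vertices and tw(G) ≥ 3. Hence tw(G) = 3 exactly.

3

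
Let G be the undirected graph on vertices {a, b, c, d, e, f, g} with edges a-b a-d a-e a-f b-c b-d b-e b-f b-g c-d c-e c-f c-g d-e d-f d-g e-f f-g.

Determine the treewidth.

A width-4 tree decomposition is:
Bags: B1 = {b, c, d, e, f}  B2 = {b, c, d, f, g}  B3 = {a, b, d, e, f}
Tree: B1–B2, B1–B3
The largest bag has 5 vertices, giving width 4; this decomposition certifies tw(G) ≤ 4. On the other hand G contains the 5-clique {b, c, d, f, g}. A clique must lie in a single bag of any decomposition, so no decomposition can have width below 4. Hence tw(G) = 4 exactly.

4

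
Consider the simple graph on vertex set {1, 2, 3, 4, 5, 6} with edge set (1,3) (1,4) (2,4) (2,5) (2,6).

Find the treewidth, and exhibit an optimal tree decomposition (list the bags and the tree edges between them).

Treewidth 1.
Bags: B1 = {2, 4}  B2 = {2, 6}  B3 = {2, 5}  B4 = {1, 4}  B5 = {1, 3}
Tree: B1–B2, B1–B3, B1–B4, B4–B5

Every bag has size at most 2, so the width is 2 − 1 = 1 and tw(G) ≤ 1. Since G has at least one edge (e.g. 4–2), it is not an edgeless graph, so tw(G) ≥ 1. Therefore the treewidth is 1.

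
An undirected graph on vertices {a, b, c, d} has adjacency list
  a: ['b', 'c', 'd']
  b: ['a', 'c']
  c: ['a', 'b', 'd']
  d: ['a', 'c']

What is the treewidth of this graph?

2

A width-2 tree decomposition is:
Bags: B1 = {a, b, c}  B2 = {a, c, d}
Tree: B1–B2
Every bag has size at most 3, so the width is 3 − 1 = 2 and tw(G) ≤ 2. For the lower bound, the 3 vertices {a, c, d} are pairwise adjacent, and any tree decomposition puts a clique entirely inside one bag — forcing width ≥ 2. Combining the bounds, tw(G) = 2.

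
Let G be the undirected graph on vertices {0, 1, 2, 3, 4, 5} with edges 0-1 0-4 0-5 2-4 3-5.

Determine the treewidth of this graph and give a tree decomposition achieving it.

Treewidth 1.
One optimal decomposition is:
Bags: B1 = {0, 4}  B2 = {0, 1}  B3 = {2, 4}  B4 = {0, 5}  B5 = {3, 5}
Tree: B1–B2, B1–B3, B2–B4, B4–B5

Every bag has size at most 2, so the width is 2 − 1 = 1 and tw(G) ≤ 1. Since G has at least one edge (e.g. 4–0), it is not an edgeless graph, so tw(G) ≥ 1. The upper and lower bounds meet at 1, so that is the treewidth.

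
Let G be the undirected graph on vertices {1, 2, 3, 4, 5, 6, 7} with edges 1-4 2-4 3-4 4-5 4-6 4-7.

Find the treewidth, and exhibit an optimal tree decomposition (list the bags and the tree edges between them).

Treewidth 1.
One such decomposition:
Bags: B1 = {4, 7}  B2 = {4, 6}  B3 = {4, 5}  B4 = {3, 4}  B5 = {1, 4}  B6 = {2, 4}
Tree: B1–B2, B2–B3, B2–B4, B4–B5, B2–B6

The largest bag has 2 vertices, giving width 1; this decomposition certifies tw(G) ≤ 1. G has an edge, so its treewidth is at least 1. Therefore the treewidth is 1.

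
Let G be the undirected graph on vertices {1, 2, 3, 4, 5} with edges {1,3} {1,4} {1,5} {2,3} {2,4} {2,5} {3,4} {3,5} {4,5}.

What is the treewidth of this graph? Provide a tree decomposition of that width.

The largest bag has 4 vertices, giving width 3; this decomposition certifies tw(G) ≤ 3. For the lower bound, the 4 vertices {1, 3, 4, 5} are pairwise adjacent, and any tree decomposition puts a clique entirely inside one bag — forcing width ≥ 3. The upper and lower bounds meet at 3, so that is the treewidth.

Treewidth 3.
One such decomposition:
Bags: B1 = {2, 3, 4, 5}  B2 = {1, 3, 4, 5}
Tree: B1–B2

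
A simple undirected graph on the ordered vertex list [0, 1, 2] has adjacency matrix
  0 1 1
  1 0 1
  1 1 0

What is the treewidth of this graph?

A width-2 tree decomposition is:
Bags: B1 = {0, 1, 2}
Tree: (single bag)
A single bag containing all 3 vertices is trivially a valid decomposition of width 2. For the lower bound, the 3 vertices {0, 1, 2} are pairwise adjacent, and any tree decomposition puts a clique entirely inside one bag — forcing width ≥ 2. Therefore the treewidth is 2.

2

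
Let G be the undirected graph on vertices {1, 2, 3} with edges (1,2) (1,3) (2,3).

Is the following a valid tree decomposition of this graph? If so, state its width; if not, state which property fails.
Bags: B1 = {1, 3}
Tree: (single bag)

A tree decomposition must satisfy three properties: every vertex lies in some bag; for every edge, both endpoints lie together in some bag; and for every vertex, the bags containing it form a connected subtree. Here vertex 2 appears in no bag, so the decomposition is invalid.

No — vertex 2 appears in no bag.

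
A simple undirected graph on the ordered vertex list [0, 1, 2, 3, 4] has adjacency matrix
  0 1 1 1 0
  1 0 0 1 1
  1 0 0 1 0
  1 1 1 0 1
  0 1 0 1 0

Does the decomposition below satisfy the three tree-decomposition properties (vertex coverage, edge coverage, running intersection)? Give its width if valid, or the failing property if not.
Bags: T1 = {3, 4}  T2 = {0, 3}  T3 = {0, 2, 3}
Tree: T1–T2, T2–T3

A tree decomposition must satisfy three properties: every vertex lies in some bag; for every edge, both endpoints lie together in some bag; and for every vertex, the bags containing it form a connected subtree. Here vertex 1 appears in no bag, so the decomposition is invalid.

No — vertex 1 appears in no bag.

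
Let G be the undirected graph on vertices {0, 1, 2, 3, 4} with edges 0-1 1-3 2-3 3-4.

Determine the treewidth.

A width-1 tree decomposition is:
Bags: B1 = {2, 3}  B2 = {1, 3}  B3 = {0, 1}  B4 = {3, 4}
Tree: B1–B2, B2–B3, B2–B4
Every bag has size at most 2, so the width is 2 − 1 = 1 and tw(G) ≤ 1. G has an edge, so its treewidth is at least 1. Combining the bounds, tw(G) = 1.

1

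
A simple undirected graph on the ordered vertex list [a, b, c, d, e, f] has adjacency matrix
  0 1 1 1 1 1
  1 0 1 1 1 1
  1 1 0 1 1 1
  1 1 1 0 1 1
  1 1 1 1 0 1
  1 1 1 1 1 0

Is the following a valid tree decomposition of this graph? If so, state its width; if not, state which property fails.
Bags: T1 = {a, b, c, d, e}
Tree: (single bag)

No — vertex f appears in no bag.

A tree decomposition must satisfy three properties: every vertex lies in some bag; for every edge, both endpoints lie together in some bag; and for every vertex, the bags containing it form a connected subtree. Here vertex f appears in no bag, so the decomposition is invalid.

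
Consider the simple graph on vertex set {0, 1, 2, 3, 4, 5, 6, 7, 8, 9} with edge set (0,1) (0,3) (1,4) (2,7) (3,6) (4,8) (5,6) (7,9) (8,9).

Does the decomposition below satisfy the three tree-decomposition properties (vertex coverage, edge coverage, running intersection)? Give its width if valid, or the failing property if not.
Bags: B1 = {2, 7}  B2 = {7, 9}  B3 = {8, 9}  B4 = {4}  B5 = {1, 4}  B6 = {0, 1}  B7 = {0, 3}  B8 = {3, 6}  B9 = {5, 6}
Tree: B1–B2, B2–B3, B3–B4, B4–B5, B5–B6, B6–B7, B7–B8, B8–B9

No — edge (8,4) lies in no bag.

A tree decomposition must satisfy three properties: every vertex lies in some bag; for every edge, both endpoints lie together in some bag; and for every vertex, the bags containing it form a connected subtree. Here edge (8,4) lies in no bag, so the decomposition is invalid.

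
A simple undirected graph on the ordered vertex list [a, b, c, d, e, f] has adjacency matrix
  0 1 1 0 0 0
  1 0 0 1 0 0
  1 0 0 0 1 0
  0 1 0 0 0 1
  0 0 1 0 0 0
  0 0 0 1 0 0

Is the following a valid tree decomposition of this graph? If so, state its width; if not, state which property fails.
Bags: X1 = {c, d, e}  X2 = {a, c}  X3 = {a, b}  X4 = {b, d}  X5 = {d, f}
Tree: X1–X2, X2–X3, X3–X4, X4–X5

No — bags containing vertex d are not connected in the tree.

A tree decomposition must satisfy three properties: every vertex lies in some bag; for every edge, both endpoints lie together in some bag; and for every vertex, the bags containing it form a connected subtree. Here bags containing vertex d are not connected in the tree, so the decomposition is invalid.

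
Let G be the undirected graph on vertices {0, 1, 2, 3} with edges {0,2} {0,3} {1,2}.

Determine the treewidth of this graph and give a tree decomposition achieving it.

Each bag holds 2 vertices, so the decomposition has width 1, which upper-bounds the treewidth. G has an edge, so its treewidth is at least 1. Hence tw(G) = 1 exactly.

Treewidth 1.
Bags: B1 = {1, 2}  B2 = {0, 2}  B3 = {0, 3}
Tree: B1–B2, B2–B3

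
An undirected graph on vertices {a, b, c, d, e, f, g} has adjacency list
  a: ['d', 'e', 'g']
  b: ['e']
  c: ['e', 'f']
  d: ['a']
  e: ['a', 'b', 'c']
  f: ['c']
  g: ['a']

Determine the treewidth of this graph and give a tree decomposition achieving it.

Every bag has size at most 2, so the width is 2 − 1 = 1 and tw(G) ≤ 1. Any graph with an edge has treewidth ≥ 1, and G has the edge e–b. Therefore the treewidth is 1.

Treewidth 1.
One optimal decomposition is:
Bags: B1 = {b, e}  B2 = {c, e}  B3 = {a, e}  B4 = {a, d}  B5 = {c, f}  B6 = {a, g}
Tree: B1–B2, B2–B3, B3–B4, B2–B5, B4–B6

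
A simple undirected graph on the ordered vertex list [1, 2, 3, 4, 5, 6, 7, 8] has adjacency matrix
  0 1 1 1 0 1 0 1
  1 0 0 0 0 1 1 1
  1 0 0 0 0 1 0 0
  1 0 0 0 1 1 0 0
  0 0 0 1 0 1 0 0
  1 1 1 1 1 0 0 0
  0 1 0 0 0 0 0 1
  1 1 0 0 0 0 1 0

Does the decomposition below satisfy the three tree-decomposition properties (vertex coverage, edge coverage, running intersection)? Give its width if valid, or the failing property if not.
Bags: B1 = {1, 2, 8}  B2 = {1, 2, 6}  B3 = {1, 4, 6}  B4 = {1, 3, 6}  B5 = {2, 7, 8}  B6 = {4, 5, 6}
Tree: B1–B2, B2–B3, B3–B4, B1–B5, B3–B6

Vertex coverage: the bags together contain {1, 2, 3, 4, 5, 6, 7, 8}, the full vertex set. Edge coverage: each edge of G has both endpoints in at least one bag. Running intersection: for every vertex, the bags containing it form a connected subtree. All three properties hold, so this is a valid tree decomposition of width max|bag| − 1 = 2, and hence tw(G) ≤ 2.

Yes; width 2.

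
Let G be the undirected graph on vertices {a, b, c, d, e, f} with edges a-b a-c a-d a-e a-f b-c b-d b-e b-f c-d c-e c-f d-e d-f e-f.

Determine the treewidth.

5

A width-5 tree decomposition is:
Bags: B1 = {a, b, c, d, e, f}
Tree: (single bag)
With just one bag of size 6, the width is 6 − 1 = 5, so tw(G) ≤ 5. On the other hand G contains the 6-clique {a, b, c, d, e, f}. A clique must lie in a single bag of any decomposition, so no decomposition can have width below 5. Therefore the treewidth is 5.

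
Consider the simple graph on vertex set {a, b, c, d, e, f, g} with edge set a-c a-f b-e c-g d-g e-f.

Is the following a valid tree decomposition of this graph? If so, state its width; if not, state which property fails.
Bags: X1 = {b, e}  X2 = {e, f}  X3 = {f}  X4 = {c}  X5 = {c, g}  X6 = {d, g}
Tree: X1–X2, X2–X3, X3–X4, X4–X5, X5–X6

A tree decomposition must satisfy three properties: every vertex lies in some bag; for every edge, both endpoints lie together in some bag; and for every vertex, the bags containing it form a connected subtree. Here vertex a appears in no bag, so the decomposition is invalid.

No — vertex a appears in no bag.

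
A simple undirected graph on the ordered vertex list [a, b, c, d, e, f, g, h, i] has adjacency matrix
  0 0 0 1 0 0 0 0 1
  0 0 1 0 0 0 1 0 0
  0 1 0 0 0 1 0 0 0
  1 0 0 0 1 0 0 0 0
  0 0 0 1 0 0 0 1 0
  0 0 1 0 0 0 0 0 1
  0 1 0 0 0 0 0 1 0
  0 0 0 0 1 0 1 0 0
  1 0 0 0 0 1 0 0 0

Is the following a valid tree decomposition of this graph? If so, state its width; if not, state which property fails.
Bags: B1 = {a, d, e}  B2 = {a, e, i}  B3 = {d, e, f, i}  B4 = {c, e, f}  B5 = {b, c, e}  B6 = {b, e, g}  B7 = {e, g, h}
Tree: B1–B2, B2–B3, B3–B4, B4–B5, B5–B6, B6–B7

A tree decomposition must satisfy three properties: every vertex lies in some bag; for every edge, both endpoints lie together in some bag; and for every vertex, the bags containing it form a connected subtree. Here bags containing vertex d are not connected in the tree, so the decomposition is invalid.

No — bags containing vertex d are not connected in the tree.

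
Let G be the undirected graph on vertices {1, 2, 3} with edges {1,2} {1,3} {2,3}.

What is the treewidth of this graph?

A width-2 tree decomposition is:
Bags: B1 = {1, 2, 3}
Tree: (single bag)
A single bag containing all 3 vertices is trivially a valid decomposition of width 2. For the lower bound, the 3 vertices {1, 2, 3} are pairwise adjacent, and any tree decomposition puts a clique entirely inside one bag — forcing width ≥ 2. Combining the bounds, tw(G) = 2.

2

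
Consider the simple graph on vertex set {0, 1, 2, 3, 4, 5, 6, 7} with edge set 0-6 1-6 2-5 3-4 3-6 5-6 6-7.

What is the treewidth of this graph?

1

A width-1 tree decomposition is:
Bags: B1 = {6, 7}  B2 = {0, 6}  B3 = {3, 6}  B4 = {3, 4}  B5 = {5, 6}  B6 = {1, 6}  B7 = {2, 5}
Tree: B1–B2, B1–B3, B3–B4, B2–B5, B2–B6, B5–B7
Each bag holds 2 vertices, so the decomposition has width 1, which upper-bounds the treewidth. Since G has at least one edge (e.g. 7–6), it is not an edgeless graph, so tw(G) ≥ 1. Hence tw(G) = 1 exactly.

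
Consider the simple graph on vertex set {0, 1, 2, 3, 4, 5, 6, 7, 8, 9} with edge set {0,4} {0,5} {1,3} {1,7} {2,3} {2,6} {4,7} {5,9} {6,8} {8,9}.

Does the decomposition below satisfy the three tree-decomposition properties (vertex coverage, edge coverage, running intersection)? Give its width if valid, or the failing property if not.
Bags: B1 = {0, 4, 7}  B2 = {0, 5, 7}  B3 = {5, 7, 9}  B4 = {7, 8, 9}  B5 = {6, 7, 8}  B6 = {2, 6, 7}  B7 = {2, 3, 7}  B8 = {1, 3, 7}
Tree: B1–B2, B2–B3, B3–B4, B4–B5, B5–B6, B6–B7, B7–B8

Yes; width 2.

Every vertex of G appears in some bag (union = {0, 1, 2, 3, 4, 5, 6, 7, 8, 9}); every edge is covered by a bag; and for each vertex v the set of bags containing v is connected in the bag tree. The decomposition is therefore valid. The largest bag has 3 vertices, so the width is 2.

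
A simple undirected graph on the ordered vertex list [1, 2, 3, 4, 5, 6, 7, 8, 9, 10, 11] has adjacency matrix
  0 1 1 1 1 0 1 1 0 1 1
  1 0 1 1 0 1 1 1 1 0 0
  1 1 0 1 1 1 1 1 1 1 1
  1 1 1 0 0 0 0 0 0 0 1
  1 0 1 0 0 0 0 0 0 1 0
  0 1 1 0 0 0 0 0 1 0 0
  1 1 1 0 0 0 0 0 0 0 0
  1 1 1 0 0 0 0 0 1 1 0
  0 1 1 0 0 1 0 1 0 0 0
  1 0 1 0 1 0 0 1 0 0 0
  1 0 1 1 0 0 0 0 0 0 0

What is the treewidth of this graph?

3

A width-3 tree decomposition is:
Bags: B1 = {1, 3, 8, 10}  B2 = {1, 3, 5, 10}  B3 = {1, 2, 3, 8}  B4 = {2, 3, 8, 9}  B5 = {2, 3, 6, 9}  B6 = {1, 2, 3, 7}  B7 = {1, 2, 3, 4}  B8 = {1, 3, 4, 11}
Tree: B1–B2, B1–B3, B3–B4, B4–B5, B3–B6, B6–B7, B7–B8
Each bag holds 4 vertices, so the decomposition has width 3, which upper-bounds the treewidth. Conversely, {1, 3, 4, 11} is a clique of size 4, and the vertices of any clique must share a bag in every tree decomposition; so some bag has ≥ 4 vertices and tw(G) ≥ 3. Combining the bounds, tw(G) = 3.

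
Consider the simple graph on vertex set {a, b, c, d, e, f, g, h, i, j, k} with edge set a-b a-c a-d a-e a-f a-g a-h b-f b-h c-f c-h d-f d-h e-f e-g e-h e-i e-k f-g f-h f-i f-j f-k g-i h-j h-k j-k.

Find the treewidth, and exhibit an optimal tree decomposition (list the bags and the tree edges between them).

The largest bag has 4 vertices, giving width 3; this decomposition certifies tw(G) ≤ 3. For the lower bound, the 4 vertices {a, e, f, g} are pairwise adjacent, and any tree decomposition puts a clique entirely inside one bag — forcing width ≥ 3. Hence tw(G) = 3 exactly.

Treewidth 3.
Bags: B1 = {e, f, h, k}  B2 = {a, e, f, h}  B3 = {a, d, f, h}  B4 = {a, b, f, h}  B5 = {a, c, f, h}  B6 = {a, e, f, g}  B7 = {f, h, j, k}  B8 = {e, f, g, i}
Tree: B1–B2, B2–B3, B3–B4, B2–B5, B2–B6, B1–B7, B6–B8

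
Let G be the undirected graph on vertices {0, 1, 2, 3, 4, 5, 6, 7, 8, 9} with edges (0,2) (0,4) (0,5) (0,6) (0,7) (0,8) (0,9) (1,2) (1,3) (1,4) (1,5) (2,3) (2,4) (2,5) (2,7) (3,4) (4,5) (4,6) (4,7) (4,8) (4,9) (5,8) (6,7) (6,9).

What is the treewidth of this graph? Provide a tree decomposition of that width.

The largest bag has 4 vertices, giving width 3; this decomposition certifies tw(G) ≤ 3. For the lower bound, the 4 vertices {0, 4, 5, 8} are pairwise adjacent, and any tree decomposition puts a clique entirely inside one bag — forcing width ≥ 3. The upper and lower bounds meet at 3, so that is the treewidth.

Treewidth 3.
Bags: B1 = {0, 4, 5, 8}  B2 = {0, 2, 4, 5}  B3 = {0, 2, 4, 7}  B4 = {0, 4, 6, 7}  B5 = {0, 4, 6, 9}  B6 = {1, 2, 4, 5}  B7 = {1, 2, 3, 4}
Tree: B1–B2, B2–B3, B3–B4, B4–B5, B2–B6, B6–B7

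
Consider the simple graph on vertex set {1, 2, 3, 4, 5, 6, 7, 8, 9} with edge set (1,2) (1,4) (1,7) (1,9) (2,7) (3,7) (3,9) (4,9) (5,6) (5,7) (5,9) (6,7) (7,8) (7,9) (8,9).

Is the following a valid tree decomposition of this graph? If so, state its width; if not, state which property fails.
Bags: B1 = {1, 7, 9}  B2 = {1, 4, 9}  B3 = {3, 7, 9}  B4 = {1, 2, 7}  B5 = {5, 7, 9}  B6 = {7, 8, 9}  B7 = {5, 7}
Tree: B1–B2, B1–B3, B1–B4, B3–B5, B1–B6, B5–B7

A tree decomposition must satisfy three properties: every vertex lies in some bag; for every edge, both endpoints lie together in some bag; and for every vertex, the bags containing it form a connected subtree. Here vertex 6 appears in no bag, so the decomposition is invalid.

No — vertex 6 appears in no bag.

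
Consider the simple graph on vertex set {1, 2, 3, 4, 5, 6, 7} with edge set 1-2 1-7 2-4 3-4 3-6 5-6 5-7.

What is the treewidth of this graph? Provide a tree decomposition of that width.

The largest bag has 3 vertices, giving width 2; this decomposition certifies tw(G) ≤ 2. The edges 5–6–3–4–2–1–7–5 form a cycle, so G is not a tree and its treewidth is at least 2. The upper and lower bounds meet at 2, so that is the treewidth.

Treewidth 2.
Bags: B1 = {3, 5, 6}  B2 = {3, 4, 5}  B3 = {2, 4, 5}  B4 = {1, 2, 5}  B5 = {1, 5, 7}
Tree: B1–B2, B2–B3, B3–B4, B4–B5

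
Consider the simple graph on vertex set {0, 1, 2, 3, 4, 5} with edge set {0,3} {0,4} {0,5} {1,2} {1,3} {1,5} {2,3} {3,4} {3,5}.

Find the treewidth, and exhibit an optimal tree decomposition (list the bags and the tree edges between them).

Treewidth 2.
One optimal decomposition is:
Bags: B1 = {1, 3, 5}  B2 = {1, 2, 3}  B3 = {0, 3, 5}  B4 = {0, 3, 4}
Tree: B1–B2, B1–B3, B3–B4

Every bag has size at most 3, so the width is 3 − 1 = 2 and tw(G) ≤ 2. On the other hand G contains the 3-clique {0, 3, 4}. A clique must lie in a single bag of any decomposition, so no decomposition can have width below 2. Therefore the treewidth is 2.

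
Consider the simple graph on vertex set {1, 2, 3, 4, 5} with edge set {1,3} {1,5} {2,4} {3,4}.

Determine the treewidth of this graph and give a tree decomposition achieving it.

Treewidth 1.
One optimal decomposition is:
Bags: B1 = {2, 4}  B2 = {3, 4}  B3 = {1, 3}  B4 = {1, 5}
Tree: B1–B2, B2–B3, B3–B4

Every bag has size at most 2, so the width is 2 − 1 = 1 and tw(G) ≤ 1. Since G has at least one edge (e.g. 2–4), it is not an edgeless graph, so tw(G) ≥ 1. Hence tw(G) = 1 exactly.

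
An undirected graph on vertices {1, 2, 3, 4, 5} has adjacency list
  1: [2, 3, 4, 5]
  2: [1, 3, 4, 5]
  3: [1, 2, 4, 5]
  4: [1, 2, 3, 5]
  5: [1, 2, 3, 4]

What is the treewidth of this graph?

4

A width-4 tree decomposition is:
Bags: B1 = {1, 2, 3, 4, 5}
Tree: (single bag)
A single bag containing all 5 vertices is trivially a valid decomposition of width 4. For the lower bound, the 5 vertices {1, 2, 3, 4, 5} are pairwise adjacent, and any tree decomposition puts a clique entirely inside one bag — forcing width ≥ 4. Combining the bounds, tw(G) = 4.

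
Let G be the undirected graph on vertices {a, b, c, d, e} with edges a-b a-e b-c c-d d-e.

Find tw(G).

2

A width-2 tree decomposition is:
Bags: B1 = {b, c, d}  B2 = {a, b, d}  B3 = {a, d, e}
Tree: B1–B2, B2–B3
Each bag holds 3 vertices, so the decomposition has width 2, which upper-bounds the treewidth. Since d–c–b–a–e–d is a cycle in G, G is not acyclic. Forests are exactly the graphs of treewidth ≤ 1, so tw(G) ≥ 2. Therefore the treewidth is 2.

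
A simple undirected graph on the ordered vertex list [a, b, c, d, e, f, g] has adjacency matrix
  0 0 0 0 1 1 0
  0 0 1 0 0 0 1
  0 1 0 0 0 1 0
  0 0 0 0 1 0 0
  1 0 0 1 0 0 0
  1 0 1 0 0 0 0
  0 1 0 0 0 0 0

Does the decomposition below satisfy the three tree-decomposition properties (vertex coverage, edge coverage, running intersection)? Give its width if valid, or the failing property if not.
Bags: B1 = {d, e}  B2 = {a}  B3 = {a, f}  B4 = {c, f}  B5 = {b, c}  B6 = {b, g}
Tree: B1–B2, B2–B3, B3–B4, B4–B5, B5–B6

No — edge (e,a) lies in no bag.

A tree decomposition must satisfy three properties: every vertex lies in some bag; for every edge, both endpoints lie together in some bag; and for every vertex, the bags containing it form a connected subtree. Here edge (e,a) lies in no bag, so the decomposition is invalid.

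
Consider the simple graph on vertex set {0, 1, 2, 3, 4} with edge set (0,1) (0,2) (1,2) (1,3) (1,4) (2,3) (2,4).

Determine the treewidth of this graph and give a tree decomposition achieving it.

Treewidth 2.
One such decomposition:
Bags: B1 = {0, 1, 2}  B2 = {1, 2, 4}  B3 = {1, 2, 3}
Tree: B1–B2, B1–B3

The largest bag has 3 vertices, giving width 2; this decomposition certifies tw(G) ≤ 2. On the other hand G contains the 3-clique {0, 1, 2}. A clique must lie in a single bag of any decomposition, so no decomposition can have width below 2. Hence tw(G) = 2 exactly.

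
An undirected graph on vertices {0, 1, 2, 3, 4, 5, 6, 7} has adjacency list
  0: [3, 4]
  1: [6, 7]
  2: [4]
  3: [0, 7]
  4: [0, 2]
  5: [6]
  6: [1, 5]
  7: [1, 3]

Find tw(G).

1

A width-1 tree decomposition is:
Bags: B1 = {2, 4}  B2 = {0, 4}  B3 = {0, 3}  B4 = {3, 7}  B5 = {1, 7}  B6 = {1, 6}  B7 = {5, 6}
Tree: B1–B2, B2–B3, B3–B4, B4–B5, B5–B6, B6–B7
Every bag has size at most 2, so the width is 2 − 1 = 1 and tw(G) ≤ 1. Since G has at least one edge (e.g. 2–4), it is not an edgeless graph, so tw(G) ≥ 1. Hence tw(G) = 1 exactly.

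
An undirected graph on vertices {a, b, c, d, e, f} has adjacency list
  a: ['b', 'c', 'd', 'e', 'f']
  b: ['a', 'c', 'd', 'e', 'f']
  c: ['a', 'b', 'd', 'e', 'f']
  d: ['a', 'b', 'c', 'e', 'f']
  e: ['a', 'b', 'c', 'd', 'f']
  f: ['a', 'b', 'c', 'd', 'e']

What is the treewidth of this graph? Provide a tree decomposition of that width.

Treewidth 5.
One such decomposition:
Bags: B1 = {a, b, c, d, e, f}
Tree: (single bag)

With just one bag of size 6, the width is 6 − 1 = 5, so tw(G) ≤ 5. Conversely, {a, b, c, d, e, f} is a clique of size 6, and the vertices of any clique must share a bag in every tree decomposition; so some bag has ≥ 6 vertices and tw(G) ≥ 5. Therefore the treewidth is 5.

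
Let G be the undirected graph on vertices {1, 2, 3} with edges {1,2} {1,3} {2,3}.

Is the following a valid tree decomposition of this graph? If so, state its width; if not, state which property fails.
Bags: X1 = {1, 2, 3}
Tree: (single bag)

Yes; width 2.

Every vertex of G appears in some bag (union = {1, 2, 3}); every edge is covered by a bag; and for each vertex v the set of bags containing v is connected in the bag tree. The decomposition is therefore valid. The largest bag has 3 vertices, so the width is 2.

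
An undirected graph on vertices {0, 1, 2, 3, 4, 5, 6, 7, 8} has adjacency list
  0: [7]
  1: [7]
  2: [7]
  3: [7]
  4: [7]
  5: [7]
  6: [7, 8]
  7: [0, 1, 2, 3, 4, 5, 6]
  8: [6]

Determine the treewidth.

A width-1 tree decomposition is:
Bags: B1 = {1, 7}  B2 = {3, 7}  B3 = {4, 7}  B4 = {2, 7}  B5 = {6, 7}  B6 = {0, 7}  B7 = {5, 7}  B8 = {6, 8}
Tree: B1–B2, B1–B3, B1–B4, B1–B5, B5–B6, B3–B7, B5–B8
Each bag holds 2 vertices, so the decomposition has width 1, which upper-bounds the treewidth. Since G has at least one edge (e.g. 7–1), it is not an edgeless graph, so tw(G) ≥ 1. The upper and lower bounds meet at 1, so that is the treewidth.

1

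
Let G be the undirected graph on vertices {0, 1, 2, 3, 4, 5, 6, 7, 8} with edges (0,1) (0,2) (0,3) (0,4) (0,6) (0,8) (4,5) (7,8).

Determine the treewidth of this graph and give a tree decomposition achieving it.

Each bag holds 2 vertices, so the decomposition has width 1, which upper-bounds the treewidth. Any graph with an edge has treewidth ≥ 1, and G has the edge 0–4. Hence tw(G) = 1 exactly.

Treewidth 1.
One optimal decomposition is:
Bags: B1 = {0, 4}  B2 = {0, 8}  B3 = {0, 6}  B4 = {4, 5}  B5 = {0, 1}  B6 = {7, 8}  B7 = {0, 3}  B8 = {0, 2}
Tree: B1–B2, B1–B3, B1–B4, B1–B5, B2–B6, B1–B7, B7–B8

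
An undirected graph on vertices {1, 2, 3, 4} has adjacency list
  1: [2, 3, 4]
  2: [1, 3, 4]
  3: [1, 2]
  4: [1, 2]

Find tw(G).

2

A width-2 tree decomposition is:
Bags: B1 = {1, 2, 4}  B2 = {1, 2, 3}
Tree: B1–B2
Each bag holds 3 vertices, so the decomposition has width 2, which upper-bounds the treewidth. Conversely, {1, 2, 3} is a clique of size 3, and the vertices of any clique must share a bag in every tree decomposition; so some bag has ≥ 3 vertices and tw(G) ≥ 2. The upper and lower bounds meet at 2, so that is the treewidth.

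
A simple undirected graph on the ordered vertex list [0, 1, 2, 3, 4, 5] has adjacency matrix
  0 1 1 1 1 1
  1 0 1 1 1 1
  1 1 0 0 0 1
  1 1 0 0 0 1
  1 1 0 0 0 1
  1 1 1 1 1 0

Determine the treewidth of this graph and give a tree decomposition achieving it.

Treewidth 3.
One such decomposition:
Bags: B1 = {0, 1, 3, 5}  B2 = {0, 1, 2, 5}  B3 = {0, 1, 4, 5}
Tree: B1–B2, B1–B3

The largest bag has 4 vertices, giving width 3; this decomposition certifies tw(G) ≤ 3. Conversely, {0, 1, 2, 5} is a clique of size 4, and the vertices of any clique must share a bag in every tree decomposition; so some bag has ≥ 4 vertices and tw(G) ≥ 3. The upper and lower bounds meet at 3, so that is the treewidth.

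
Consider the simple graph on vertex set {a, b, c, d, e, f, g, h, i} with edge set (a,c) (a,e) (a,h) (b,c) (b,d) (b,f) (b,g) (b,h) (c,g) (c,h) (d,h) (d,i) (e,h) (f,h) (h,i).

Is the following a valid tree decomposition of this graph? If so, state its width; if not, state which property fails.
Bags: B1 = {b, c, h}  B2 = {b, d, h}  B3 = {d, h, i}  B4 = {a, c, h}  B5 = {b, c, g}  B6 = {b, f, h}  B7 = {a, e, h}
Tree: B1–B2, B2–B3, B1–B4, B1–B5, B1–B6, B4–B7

Yes; width 2.

Every vertex of G appears in some bag (union = {a, b, c, d, e, f, g, h, i}); every edge is covered by a bag; and for each vertex v the set of bags containing v is connected in the bag tree. The decomposition is therefore valid. The largest bag has 3 vertices, so the width is 2.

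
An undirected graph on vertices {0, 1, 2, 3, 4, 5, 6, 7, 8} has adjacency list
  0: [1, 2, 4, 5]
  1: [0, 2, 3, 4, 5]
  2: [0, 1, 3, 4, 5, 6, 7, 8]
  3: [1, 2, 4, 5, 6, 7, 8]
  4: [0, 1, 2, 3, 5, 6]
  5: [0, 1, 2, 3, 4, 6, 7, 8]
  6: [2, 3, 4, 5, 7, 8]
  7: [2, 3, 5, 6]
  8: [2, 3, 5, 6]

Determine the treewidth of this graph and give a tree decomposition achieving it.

Treewidth 4.
Bags: B1 = {2, 3, 4, 5, 6}  B2 = {1, 2, 3, 4, 5}  B3 = {0, 1, 2, 4, 5}  B4 = {2, 3, 5, 6, 8}  B5 = {2, 3, 5, 6, 7}
Tree: B1–B2, B2–B3, B1–B4, B1–B5

The largest bag has 5 vertices, giving width 4; this decomposition certifies tw(G) ≤ 4. Conversely, {0, 1, 2, 4, 5} is a clique of size 5, and the vertices of any clique must share a bag in every tree decomposition; so some bag has ≥ 5 vertices and tw(G) ≥ 4. Therefore the treewidth is 4.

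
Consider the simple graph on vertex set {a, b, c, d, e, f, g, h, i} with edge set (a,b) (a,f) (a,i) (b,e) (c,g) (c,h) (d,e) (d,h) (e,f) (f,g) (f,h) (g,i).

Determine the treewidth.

A width-3 tree decomposition is:
Bags: B1 = {c, g, h, i}  B2 = {f, g, h, i}  B3 = {a, f, h, i}  B4 = {a, d, f, h}  B5 = {a, d, e, f}  B6 = {a, b, d, e}
Tree: B1–B2, B2–B3, B3–B4, B4–B5, B5–B6
The largest bag has 4 vertices, giving width 3; this decomposition certifies tw(G) ≤ 3. For the lower bound: the 4 vertex sets {c,g,i}, {h}, {f}, {a,b,d,e} are disjoint, each induces a connected subgraph, and every pair is joined by at least one edge of G. Contracting each set to a single vertex therefore yields K_{4} as a minor, and since treewidth is minor-monotone, tw(G) ≥ tw(K_{4}) = 3. Therefore the treewidth is 3.

3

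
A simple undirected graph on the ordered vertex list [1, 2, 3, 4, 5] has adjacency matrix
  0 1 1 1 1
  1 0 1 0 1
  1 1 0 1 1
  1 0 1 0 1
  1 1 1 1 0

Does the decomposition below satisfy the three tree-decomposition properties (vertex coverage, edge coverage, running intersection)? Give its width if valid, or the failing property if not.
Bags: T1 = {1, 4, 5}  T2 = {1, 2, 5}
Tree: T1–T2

No — vertex 3 appears in no bag.

A tree decomposition must satisfy three properties: every vertex lies in some bag; for every edge, both endpoints lie together in some bag; and for every vertex, the bags containing it form a connected subtree. Here vertex 3 appears in no bag, so the decomposition is invalid.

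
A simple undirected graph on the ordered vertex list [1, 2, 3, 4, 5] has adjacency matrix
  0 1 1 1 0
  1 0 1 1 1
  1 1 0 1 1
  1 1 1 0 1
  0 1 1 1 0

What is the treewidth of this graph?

3

A width-3 tree decomposition is:
Bags: B1 = {1, 2, 3, 4}  B2 = {2, 3, 4, 5}
Tree: B1–B2
Each bag holds 4 vertices, so the decomposition has width 3, which upper-bounds the treewidth. Conversely, {1, 2, 3, 4} is a clique of size 4, and the vertices of any clique must share a bag in every tree decomposition; so some bag has ≥ 4 vertices and tw(G) ≥ 3. The upper and lower bounds meet at 3, so that is the treewidth.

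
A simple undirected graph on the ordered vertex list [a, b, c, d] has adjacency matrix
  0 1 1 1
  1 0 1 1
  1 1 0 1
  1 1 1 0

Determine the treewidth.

A width-3 tree decomposition is:
Bags: B1 = {a, b, c, d}
Tree: (single bag)
With just one bag of size 4, the width is 4 − 1 = 3, so tw(G) ≤ 3. On the other hand G contains the 4-clique {a, b, c, d}. A clique must lie in a single bag of any decomposition, so no decomposition can have width below 3. The upper and lower bounds meet at 3, so that is the treewidth.

3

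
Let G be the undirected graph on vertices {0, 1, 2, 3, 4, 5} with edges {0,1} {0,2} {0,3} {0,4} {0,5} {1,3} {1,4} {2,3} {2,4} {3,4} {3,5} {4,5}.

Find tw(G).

A width-3 tree decomposition is:
Bags: B1 = {0, 3, 4, 5}  B2 = {0, 1, 3, 4}  B3 = {0, 2, 3, 4}
Tree: B1–B2, B1–B3
Every bag has size at most 4, so the width is 4 − 1 = 3 and tw(G) ≤ 3. On the other hand G contains the 4-clique {0, 1, 3, 4}. A clique must lie in a single bag of any decomposition, so no decomposition can have width below 3. Therefore the treewidth is 3.

3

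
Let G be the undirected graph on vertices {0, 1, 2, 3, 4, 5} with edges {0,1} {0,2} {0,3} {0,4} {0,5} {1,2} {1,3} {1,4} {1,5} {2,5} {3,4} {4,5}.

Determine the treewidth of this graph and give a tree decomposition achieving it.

Treewidth 3.
One such decomposition:
Bags: B1 = {0, 1, 3, 4}  B2 = {0, 1, 4, 5}  B3 = {0, 1, 2, 5}
Tree: B1–B2, B2–B3

Each bag holds 4 vertices, so the decomposition has width 3, which upper-bounds the treewidth. Conversely, {0, 1, 2, 5} is a clique of size 4, and the vertices of any clique must share a bag in every tree decomposition; so some bag has ≥ 4 vertices and tw(G) ≥ 3. The upper and lower bounds meet at 3, so that is the treewidth.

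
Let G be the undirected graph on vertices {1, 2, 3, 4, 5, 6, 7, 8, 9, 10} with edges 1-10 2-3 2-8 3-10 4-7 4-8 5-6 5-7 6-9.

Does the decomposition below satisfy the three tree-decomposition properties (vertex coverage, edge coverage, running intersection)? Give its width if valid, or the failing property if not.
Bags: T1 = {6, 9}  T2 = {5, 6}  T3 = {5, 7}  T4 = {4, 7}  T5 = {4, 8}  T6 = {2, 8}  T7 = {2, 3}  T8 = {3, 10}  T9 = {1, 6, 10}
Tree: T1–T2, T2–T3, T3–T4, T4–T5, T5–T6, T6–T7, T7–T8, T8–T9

No — bags containing vertex 6 are not connected in the tree.

A tree decomposition must satisfy three properties: every vertex lies in some bag; for every edge, both endpoints lie together in some bag; and for every vertex, the bags containing it form a connected subtree. Here bags containing vertex 6 are not connected in the tree, so the decomposition is invalid.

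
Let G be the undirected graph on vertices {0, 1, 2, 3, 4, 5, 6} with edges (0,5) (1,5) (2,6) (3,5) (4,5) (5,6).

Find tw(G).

1

A width-1 tree decomposition is:
Bags: B1 = {5, 6}  B2 = {0, 5}  B3 = {3, 5}  B4 = {1, 5}  B5 = {2, 6}  B6 = {4, 5}
Tree: B1–B2, B1–B3, B1–B4, B1–B5, B3–B6
Each bag holds 2 vertices, so the decomposition has width 1, which upper-bounds the treewidth. Any graph with an edge has treewidth ≥ 1, and G has the edge 6–5. Hence tw(G) = 1 exactly.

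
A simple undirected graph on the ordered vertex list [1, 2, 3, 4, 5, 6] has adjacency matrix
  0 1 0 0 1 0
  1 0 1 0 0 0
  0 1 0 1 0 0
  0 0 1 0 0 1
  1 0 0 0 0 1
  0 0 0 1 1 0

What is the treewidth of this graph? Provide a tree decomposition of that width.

Treewidth 2.
One optimal decomposition is:
Bags: B1 = {1, 5, 6}  B2 = {1, 2, 6}  B3 = {2, 3, 6}  B4 = {3, 4, 6}
Tree: B1–B2, B2–B3, B3–B4

The largest bag has 3 vertices, giving width 2; this decomposition certifies tw(G) ≤ 2. Since 6–5–1–2–3–4–6 is a cycle in G, G is not acyclic. Forests are exactly the graphs of treewidth ≤ 1, so tw(G) ≥ 2. Combining the bounds, tw(G) = 2.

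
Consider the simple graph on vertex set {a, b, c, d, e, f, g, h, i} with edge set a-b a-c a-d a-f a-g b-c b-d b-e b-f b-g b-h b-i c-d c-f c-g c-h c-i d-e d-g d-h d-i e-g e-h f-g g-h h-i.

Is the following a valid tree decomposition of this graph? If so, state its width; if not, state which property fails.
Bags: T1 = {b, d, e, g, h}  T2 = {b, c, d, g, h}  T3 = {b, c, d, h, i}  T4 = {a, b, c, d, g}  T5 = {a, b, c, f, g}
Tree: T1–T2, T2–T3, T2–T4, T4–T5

Checking the three conditions: (i) the bags cover all of {a, b, c, d, e, f, g, h, i}; (ii) for each edge, some bag contains both endpoints; (iii) the bags containing any fixed vertex form a subtree. All hold, so the decomposition is valid with width 5 − 1 = 4.

Yes; width 4.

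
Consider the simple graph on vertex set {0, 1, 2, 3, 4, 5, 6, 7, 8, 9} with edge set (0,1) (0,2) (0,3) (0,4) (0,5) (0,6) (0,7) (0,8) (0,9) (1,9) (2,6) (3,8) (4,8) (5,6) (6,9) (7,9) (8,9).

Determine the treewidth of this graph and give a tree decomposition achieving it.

Treewidth 2.
One optimal decomposition is:
Bags: B1 = {0, 8, 9}  B2 = {0, 3, 8}  B3 = {0, 6, 9}  B4 = {0, 2, 6}  B5 = {0, 1, 9}  B6 = {0, 4, 8}  B7 = {0, 5, 6}  B8 = {0, 7, 9}
Tree: B1–B2, B1–B3, B3–B4, B1–B5, B1–B6, B3–B7, B1–B8

Every bag has size at most 3, so the width is 3 − 1 = 2 and tw(G) ≤ 2. On the other hand G contains the 3-clique {0, 2, 6}. A clique must lie in a single bag of any decomposition, so no decomposition can have width below 2. The upper and lower bounds meet at 2, so that is the treewidth.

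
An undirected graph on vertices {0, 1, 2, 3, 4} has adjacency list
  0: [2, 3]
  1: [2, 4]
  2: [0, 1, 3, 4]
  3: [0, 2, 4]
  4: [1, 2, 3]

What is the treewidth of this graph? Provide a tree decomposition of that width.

The largest bag has 3 vertices, giving width 2; this decomposition certifies tw(G) ≤ 2. For the lower bound, the 3 vertices {1, 2, 4} are pairwise adjacent, and any tree decomposition puts a clique entirely inside one bag — forcing width ≥ 2. The upper and lower bounds meet at 2, so that is the treewidth.

Treewidth 2.
One optimal decomposition is:
Bags: B1 = {2, 3, 4}  B2 = {0, 2, 3}  B3 = {1, 2, 4}
Tree: B1–B2, B1–B3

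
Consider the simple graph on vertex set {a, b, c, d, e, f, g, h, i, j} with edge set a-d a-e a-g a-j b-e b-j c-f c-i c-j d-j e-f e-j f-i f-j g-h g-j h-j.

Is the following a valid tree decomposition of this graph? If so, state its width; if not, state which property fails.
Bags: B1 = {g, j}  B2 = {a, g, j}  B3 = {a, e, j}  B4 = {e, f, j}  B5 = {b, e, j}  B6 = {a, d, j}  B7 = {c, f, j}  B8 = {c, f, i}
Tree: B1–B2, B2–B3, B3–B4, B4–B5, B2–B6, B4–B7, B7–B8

A tree decomposition must satisfy three properties: every vertex lies in some bag; for every edge, both endpoints lie together in some bag; and for every vertex, the bags containing it form a connected subtree. Here vertex h appears in no bag, so the decomposition is invalid.

No — vertex h appears in no bag.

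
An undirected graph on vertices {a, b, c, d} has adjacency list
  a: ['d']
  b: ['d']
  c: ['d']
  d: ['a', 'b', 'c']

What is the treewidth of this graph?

A width-1 tree decomposition is:
Bags: B1 = {b, d}  B2 = {c, d}  B3 = {a, d}
Tree: B1–B2, B1–B3
Each bag holds 2 vertices, so the decomposition has width 1, which upper-bounds the treewidth. Since G has at least one edge (e.g. d–b), it is not an edgeless graph, so tw(G) ≥ 1. Therefore the treewidth is 1.

1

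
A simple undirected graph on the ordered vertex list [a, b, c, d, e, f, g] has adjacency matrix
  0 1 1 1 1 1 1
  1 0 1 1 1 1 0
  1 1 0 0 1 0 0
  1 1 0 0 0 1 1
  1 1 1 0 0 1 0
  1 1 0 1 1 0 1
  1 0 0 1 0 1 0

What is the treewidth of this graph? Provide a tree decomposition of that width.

Every bag has size at most 4, so the width is 4 − 1 = 3 and tw(G) ≤ 3. For the lower bound, the 4 vertices {a, b, c, e} are pairwise adjacent, and any tree decomposition puts a clique entirely inside one bag — forcing width ≥ 3. Therefore the treewidth is 3.

Treewidth 3.
One such decomposition:
Bags: B1 = {a, b, d, f}  B2 = {a, b, e, f}  B3 = {a, d, f, g}  B4 = {a, b, c, e}
Tree: B1–B2, B1–B3, B2–B4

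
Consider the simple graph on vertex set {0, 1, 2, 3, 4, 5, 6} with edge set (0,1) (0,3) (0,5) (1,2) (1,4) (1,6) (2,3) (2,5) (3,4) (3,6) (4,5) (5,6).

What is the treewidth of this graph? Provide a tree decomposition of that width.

Every bag has size at most 4, so the width is 4 − 1 = 3 and tw(G) ≤ 3. For the lower bound: the 4 vertex sets {2,5}, {1,4}, {3}, {6} are disjoint, each induces a connected subgraph, and every pair is joined by at least one edge of G. Contracting each set to a single vertex therefore yields K_{4} as a minor, and since treewidth is minor-monotone, tw(G) ≥ tw(K_{4}) = 3. Therefore the treewidth is 3.

Treewidth 3.
Bags: B1 = {1, 2, 3, 5}  B2 = {1, 3, 4, 5}  B3 = {1, 3, 5, 6}  B4 = {0, 1, 3, 5}
Tree: B1–B2, B2–B3, B3–B4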